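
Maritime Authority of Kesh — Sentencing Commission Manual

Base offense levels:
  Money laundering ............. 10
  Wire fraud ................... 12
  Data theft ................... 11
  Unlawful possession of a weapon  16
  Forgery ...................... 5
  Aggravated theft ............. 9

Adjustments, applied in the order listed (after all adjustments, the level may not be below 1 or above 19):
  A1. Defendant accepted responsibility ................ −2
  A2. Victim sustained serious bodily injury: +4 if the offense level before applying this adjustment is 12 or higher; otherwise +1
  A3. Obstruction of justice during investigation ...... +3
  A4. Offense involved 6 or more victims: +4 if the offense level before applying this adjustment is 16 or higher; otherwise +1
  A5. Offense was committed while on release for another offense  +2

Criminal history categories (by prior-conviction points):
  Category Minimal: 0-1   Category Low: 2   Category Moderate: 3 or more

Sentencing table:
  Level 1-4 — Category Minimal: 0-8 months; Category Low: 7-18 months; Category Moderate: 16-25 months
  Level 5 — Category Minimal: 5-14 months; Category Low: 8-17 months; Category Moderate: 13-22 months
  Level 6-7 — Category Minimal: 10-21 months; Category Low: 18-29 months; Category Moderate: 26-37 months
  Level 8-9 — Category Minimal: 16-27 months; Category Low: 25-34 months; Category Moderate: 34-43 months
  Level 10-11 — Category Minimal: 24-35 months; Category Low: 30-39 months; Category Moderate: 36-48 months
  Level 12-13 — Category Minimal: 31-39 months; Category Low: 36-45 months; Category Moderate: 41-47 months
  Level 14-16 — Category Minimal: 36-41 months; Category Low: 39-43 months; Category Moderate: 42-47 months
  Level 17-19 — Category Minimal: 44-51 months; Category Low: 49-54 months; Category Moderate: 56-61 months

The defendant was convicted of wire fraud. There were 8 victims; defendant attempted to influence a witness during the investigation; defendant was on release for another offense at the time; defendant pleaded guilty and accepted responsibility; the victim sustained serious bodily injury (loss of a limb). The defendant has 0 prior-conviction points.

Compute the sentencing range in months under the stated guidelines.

44-51 months

Base offense level for wire fraud: 12.
A1 applies: 12 − 2 = 10.
A2 applies (level before this adjustment is 10 < 12, so +1): 10 + 1 = 11.
A3 applies: 11 + 3 = 14.
A4 applies (level before this adjustment is 14 < 16, so +1): 14 + 1 = 15.
A5 applies: 15 + 2 = 17.
Final offense level: 17.
Criminal history: 0 prior points → Category Minimal (0-1).
Level 17 falls in the 17-19 band.
Grid: Level 17-19 × Category Minimal = 44-51 months.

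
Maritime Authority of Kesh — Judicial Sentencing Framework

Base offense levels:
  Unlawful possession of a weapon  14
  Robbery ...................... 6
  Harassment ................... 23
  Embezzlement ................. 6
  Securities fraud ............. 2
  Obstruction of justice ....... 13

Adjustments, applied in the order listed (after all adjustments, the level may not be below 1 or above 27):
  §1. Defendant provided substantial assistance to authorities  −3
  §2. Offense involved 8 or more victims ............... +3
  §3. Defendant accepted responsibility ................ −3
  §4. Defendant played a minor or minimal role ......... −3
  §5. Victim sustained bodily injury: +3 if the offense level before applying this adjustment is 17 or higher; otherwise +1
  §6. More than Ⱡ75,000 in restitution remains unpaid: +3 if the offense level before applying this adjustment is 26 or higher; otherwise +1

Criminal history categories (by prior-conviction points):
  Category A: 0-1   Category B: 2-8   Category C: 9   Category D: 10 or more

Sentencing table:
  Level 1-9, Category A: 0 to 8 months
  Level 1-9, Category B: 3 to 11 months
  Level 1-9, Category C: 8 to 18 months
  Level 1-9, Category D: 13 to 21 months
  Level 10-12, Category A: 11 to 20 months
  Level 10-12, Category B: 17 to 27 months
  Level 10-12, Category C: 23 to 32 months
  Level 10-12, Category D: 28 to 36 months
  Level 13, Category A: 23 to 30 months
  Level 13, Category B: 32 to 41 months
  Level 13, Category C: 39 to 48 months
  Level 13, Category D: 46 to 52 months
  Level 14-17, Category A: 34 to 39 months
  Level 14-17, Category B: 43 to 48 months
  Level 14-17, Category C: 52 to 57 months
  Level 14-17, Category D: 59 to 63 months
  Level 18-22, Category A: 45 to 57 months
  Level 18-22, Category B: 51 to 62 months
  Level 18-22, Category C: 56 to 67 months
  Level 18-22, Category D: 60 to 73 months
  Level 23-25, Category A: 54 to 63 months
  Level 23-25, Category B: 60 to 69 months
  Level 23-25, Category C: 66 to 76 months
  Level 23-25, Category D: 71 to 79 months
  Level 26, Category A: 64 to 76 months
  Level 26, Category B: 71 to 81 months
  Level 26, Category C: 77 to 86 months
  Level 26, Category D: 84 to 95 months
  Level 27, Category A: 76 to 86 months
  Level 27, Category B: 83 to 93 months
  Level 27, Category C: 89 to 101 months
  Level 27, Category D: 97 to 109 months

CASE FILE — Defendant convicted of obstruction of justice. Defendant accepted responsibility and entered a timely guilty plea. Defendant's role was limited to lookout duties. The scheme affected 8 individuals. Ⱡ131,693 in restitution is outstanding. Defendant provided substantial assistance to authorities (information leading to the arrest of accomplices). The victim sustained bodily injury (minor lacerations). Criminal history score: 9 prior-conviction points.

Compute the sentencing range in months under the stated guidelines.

Base offense level for obstruction of justice: 13.
§1 applies: 13 − 3 = 10.
§2 applies: 10 + 3 = 13.
§3 applies: 13 − 3 = 10.
§4 applies: 10 − 3 = 7.
§5 applies (level before this adjustment is 7 < 17, so +1): 7 + 1 = 8.
§6 applies (level before this adjustment is 8 < 26, so +1): 8 + 1 = 9.
Final offense level: 9.
Criminal history: 9 prior points → Category C (9).
Level 9 falls in the 1-9 band.
Grid: Level 1-9 × Category C = 8-18 months.

8-18 months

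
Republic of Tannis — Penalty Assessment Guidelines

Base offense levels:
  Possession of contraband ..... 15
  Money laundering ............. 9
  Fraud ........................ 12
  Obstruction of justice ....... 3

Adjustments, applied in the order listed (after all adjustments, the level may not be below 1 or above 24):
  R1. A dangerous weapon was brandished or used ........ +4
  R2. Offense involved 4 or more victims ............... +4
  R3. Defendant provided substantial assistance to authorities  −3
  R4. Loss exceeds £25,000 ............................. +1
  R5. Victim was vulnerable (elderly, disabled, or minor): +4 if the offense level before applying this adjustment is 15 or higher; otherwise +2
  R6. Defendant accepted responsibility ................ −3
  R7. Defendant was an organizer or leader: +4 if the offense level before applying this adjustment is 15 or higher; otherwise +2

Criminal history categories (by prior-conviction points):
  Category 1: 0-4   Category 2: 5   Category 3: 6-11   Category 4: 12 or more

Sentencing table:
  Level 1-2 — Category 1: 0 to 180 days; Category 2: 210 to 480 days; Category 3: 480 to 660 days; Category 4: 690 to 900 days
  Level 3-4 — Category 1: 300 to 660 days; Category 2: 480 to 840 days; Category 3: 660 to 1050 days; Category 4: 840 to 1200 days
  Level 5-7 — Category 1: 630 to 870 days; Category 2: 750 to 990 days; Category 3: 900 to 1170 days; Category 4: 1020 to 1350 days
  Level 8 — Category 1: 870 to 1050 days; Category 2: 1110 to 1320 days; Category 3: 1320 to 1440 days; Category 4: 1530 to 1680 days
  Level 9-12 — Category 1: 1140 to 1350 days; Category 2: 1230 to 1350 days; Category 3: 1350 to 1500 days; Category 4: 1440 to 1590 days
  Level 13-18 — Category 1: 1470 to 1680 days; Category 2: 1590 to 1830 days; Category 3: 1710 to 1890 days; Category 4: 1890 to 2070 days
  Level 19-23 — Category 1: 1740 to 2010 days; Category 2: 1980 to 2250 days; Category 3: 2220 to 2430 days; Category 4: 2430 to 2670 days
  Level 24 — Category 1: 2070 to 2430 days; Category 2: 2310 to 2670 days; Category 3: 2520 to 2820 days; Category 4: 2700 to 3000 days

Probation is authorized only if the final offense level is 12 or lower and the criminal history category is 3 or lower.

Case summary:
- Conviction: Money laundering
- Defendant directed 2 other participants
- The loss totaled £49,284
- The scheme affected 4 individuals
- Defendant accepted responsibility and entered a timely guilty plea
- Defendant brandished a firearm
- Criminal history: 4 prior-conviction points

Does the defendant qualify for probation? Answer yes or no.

No

Base offense level for money laundering: 9.
R1 applies: 9 + 4 = 13.
R2 applies: 13 + 4 = 17.
R4 applies: 17 + 1 = 18.
R5 does not apply.
R6 applies: 18 − 3 = 15.
R7 applies (level before this adjustment is 15 ≥ 15, so +4): 15 + 4 = 19.
Final offense level: 19.
Criminal history: 4 prior points → Category 1 (0-4).
Level 19 falls in the 19-23 band.
Grid: Level 19-23 × Category 1 = 1740-2010 days.
Probation check: level 19 > 12 and category 1 ≤ 3 → not eligible.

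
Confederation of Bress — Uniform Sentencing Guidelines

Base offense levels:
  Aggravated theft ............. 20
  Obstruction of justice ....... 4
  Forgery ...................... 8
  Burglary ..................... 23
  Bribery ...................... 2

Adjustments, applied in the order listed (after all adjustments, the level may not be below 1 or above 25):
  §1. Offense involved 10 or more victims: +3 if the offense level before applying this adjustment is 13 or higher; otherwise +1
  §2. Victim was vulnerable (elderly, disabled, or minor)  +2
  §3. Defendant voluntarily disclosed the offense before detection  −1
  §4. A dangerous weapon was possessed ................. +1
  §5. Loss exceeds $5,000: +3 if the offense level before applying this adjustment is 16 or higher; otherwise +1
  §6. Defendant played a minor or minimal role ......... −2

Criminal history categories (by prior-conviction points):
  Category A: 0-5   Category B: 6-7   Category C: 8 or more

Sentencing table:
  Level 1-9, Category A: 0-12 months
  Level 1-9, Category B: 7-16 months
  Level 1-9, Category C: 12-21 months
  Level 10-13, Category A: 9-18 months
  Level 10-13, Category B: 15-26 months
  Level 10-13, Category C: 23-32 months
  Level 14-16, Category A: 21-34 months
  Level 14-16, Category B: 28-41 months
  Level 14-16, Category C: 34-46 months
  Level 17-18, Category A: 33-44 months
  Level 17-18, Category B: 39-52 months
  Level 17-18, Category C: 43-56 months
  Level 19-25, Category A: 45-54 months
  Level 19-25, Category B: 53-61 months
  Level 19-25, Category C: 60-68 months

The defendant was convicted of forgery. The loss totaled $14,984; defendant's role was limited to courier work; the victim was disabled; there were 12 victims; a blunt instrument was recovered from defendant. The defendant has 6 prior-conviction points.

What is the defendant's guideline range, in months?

15-26 months

Base offense level for forgery: 8.
§1 applies (level before this adjustment is 8 < 13, so +1): 8 + 1 = 9.
§2 applies: 9 + 2 = 11.
§4 applies: 11 + 1 = 12.
§5 applies (level before this adjustment is 12 < 16, so +1): 12 + 1 = 13.
§6 applies: 13 − 2 = 11.
Final offense level: 11.
Criminal history: 6 prior points → Category B (6-7).
Level 11 falls in the 10-13 band.
Grid: Level 10-13 × Category B = 15-26 months.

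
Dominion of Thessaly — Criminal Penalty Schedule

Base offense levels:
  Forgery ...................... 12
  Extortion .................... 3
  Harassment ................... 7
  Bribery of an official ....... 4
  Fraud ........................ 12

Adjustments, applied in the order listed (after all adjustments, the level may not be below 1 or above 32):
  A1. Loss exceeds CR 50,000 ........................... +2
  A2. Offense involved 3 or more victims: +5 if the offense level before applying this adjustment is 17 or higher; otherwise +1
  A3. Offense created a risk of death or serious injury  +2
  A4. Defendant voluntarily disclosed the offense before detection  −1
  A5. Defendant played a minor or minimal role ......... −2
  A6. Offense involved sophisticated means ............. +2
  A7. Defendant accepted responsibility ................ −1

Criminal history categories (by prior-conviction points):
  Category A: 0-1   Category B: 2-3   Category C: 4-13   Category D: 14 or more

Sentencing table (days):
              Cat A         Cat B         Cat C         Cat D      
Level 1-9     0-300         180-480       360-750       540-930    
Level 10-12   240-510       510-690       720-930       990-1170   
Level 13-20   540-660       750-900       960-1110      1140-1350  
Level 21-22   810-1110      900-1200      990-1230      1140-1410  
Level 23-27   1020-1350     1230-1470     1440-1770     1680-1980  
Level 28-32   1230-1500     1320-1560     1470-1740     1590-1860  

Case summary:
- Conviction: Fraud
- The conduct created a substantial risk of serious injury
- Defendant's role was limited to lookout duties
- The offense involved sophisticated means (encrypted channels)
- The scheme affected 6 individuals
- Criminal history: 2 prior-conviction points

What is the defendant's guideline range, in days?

Base offense level for fraud: 12.
A2 applies (level before this adjustment is 12 < 17, so +1): 12 + 1 = 13.
A3 applies: 13 + 2 = 15.
A4 does not apply.
A5 applies: 15 − 2 = 13.
A6 applies: 13 + 2 = 15.
Final offense level: 15.
Criminal history: 2 prior points → Category B (2-3).
Level 15 falls in the 13-20 band.
Grid: Level 13-20 × Category B = 750-900 days.

750-900 days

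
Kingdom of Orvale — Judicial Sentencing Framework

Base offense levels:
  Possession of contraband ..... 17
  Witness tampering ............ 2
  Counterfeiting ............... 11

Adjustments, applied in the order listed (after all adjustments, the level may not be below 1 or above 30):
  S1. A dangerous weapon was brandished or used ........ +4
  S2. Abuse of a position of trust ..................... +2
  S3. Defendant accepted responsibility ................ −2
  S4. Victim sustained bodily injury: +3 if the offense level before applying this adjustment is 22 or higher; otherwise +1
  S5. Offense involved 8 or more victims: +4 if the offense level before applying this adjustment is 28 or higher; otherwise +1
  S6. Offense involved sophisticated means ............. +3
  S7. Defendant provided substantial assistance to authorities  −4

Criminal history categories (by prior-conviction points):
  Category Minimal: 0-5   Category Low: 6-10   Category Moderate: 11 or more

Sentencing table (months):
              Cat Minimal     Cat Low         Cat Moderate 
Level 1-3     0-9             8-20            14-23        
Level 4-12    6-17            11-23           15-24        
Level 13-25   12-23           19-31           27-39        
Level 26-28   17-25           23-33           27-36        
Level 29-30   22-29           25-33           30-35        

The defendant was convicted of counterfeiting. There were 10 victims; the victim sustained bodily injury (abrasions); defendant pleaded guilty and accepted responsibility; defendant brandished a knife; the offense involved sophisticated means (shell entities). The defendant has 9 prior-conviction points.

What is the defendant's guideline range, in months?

Base offense level for counterfeiting: 11.
S1 applies: 11 + 4 = 15.
S2 does not apply.
S3 applies: 15 − 2 = 13.
S4 applies (level before this adjustment is 13 < 22, so +1): 13 + 1 = 14.
S5 applies (level before this adjustment is 14 < 28, so +1): 14 + 1 = 15.
S6 applies: 15 + 3 = 18.
Final offense level: 18.
Criminal history: 9 prior points → Category Low (6-10).
Level 18 falls in the 13-25 band.
Grid: Level 13-25 × Category Low = 19-31 months.

19-31 months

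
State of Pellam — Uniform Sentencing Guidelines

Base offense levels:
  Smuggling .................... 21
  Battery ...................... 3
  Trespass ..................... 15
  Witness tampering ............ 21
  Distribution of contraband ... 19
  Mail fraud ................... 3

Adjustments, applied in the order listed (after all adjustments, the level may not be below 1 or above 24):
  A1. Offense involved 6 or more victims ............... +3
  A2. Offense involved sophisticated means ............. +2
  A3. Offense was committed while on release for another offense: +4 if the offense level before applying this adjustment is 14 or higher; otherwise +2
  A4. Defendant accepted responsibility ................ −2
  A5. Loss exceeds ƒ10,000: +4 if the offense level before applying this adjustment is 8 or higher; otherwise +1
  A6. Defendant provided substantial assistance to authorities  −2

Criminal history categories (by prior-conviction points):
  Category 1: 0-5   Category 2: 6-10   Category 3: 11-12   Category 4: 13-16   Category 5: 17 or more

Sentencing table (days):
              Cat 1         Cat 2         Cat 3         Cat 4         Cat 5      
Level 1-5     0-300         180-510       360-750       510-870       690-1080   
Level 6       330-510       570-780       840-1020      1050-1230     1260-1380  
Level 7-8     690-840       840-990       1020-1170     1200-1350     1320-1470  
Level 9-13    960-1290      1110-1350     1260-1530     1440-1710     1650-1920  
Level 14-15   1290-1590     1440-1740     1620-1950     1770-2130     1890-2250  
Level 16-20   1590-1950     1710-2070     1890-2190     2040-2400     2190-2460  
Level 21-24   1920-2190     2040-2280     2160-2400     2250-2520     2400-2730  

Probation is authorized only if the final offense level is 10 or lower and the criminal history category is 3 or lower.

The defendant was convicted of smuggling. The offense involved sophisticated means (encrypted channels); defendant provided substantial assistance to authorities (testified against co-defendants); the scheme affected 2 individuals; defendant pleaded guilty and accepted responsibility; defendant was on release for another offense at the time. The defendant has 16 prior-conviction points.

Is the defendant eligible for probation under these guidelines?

Base offense level for smuggling: 21.
A1 does not apply.
A2 applies: 21 + 2 = 23.
A3 applies (level before this adjustment is 23 ≥ 14, so +4): 23 + 4 = 27.
A4 applies: 27 − 2 = 25.
A5 does not apply.
A6 applies: 25 − 2 = 23.
Final offense level: 23.
Criminal history: 16 prior points → Category 4 (13-16).
Level 23 falls in the 21-24 band.
Grid: Level 21-24 × Category 4 = 2250-2520 days.
Probation check: level 23 > 10 and category 4 > 3 → not eligible.

No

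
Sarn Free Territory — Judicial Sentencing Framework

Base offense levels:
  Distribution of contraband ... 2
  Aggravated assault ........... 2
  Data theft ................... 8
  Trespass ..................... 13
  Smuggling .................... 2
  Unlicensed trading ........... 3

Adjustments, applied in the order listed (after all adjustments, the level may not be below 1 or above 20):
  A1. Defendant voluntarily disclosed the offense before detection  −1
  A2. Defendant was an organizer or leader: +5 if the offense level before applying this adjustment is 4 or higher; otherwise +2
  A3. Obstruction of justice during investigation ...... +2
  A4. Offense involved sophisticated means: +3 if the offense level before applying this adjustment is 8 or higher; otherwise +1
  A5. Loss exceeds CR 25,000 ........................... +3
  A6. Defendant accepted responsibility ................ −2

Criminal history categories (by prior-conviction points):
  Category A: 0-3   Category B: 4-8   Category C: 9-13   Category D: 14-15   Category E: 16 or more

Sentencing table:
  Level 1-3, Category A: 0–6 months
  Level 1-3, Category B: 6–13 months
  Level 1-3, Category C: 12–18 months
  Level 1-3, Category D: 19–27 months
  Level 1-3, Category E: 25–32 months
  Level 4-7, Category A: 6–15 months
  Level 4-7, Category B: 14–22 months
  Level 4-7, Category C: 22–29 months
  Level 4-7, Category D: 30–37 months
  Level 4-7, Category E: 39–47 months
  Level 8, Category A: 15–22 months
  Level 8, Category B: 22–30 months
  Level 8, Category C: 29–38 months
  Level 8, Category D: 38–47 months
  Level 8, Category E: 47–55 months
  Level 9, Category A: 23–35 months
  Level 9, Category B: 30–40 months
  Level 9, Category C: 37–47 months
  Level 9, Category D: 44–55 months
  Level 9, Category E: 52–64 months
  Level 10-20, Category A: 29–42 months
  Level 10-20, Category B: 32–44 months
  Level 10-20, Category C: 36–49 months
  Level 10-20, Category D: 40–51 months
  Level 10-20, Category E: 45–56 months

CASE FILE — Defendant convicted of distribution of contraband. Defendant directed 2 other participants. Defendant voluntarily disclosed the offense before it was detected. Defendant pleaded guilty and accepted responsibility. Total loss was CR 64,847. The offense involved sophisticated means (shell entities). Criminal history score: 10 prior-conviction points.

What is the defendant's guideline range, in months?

Base offense level for distribution of contraband: 2.
A1 applies: 2 − 1 = 1.
A2 applies (level before this adjustment is 1 < 4, so +2): 1 + 2 = 3.
A4 applies (level before this adjustment is 3 < 8, so +1): 3 + 1 = 4.
A5 applies: 4 + 3 = 7.
A6 applies: 7 − 2 = 5.
Final offense level: 5.
Criminal history: 10 prior points → Category C (9-13).
Level 5 falls in the 4-7 band.
Grid: Level 4-7 × Category C = 22-29 months.

22-29 months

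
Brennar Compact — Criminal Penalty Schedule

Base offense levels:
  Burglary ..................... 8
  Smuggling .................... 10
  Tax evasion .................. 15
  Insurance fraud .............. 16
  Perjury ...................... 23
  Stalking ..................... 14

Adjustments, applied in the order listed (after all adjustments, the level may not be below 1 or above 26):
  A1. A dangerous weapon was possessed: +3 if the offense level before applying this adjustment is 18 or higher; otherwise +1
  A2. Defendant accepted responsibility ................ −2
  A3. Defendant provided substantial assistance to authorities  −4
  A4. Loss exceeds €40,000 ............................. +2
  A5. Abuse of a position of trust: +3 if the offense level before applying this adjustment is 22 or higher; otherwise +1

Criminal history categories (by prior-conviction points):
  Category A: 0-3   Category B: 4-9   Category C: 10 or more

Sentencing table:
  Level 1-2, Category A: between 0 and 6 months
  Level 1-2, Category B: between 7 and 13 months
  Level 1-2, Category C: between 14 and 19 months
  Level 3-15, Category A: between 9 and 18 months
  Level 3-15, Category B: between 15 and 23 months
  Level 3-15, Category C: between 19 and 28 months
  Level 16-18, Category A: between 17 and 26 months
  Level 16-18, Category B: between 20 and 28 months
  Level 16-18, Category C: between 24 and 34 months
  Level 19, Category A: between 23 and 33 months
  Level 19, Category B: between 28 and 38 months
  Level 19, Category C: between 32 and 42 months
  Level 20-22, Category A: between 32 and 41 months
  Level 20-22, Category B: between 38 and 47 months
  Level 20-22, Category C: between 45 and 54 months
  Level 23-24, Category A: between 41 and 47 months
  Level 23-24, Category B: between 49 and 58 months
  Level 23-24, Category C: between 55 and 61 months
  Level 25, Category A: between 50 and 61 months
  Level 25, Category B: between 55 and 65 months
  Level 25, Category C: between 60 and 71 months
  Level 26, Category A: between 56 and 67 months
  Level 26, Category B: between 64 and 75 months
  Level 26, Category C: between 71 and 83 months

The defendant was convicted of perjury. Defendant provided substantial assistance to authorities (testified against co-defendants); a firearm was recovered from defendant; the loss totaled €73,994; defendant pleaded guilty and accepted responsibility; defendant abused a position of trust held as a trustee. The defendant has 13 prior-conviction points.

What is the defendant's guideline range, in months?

60-71 months

Base offense level for perjury: 23.
A1 applies (level before this adjustment is 23 ≥ 18, so +3): 23 + 3 = 26.
A2 applies: 26 − 2 = 24.
A3 applies: 24 − 4 = 20.
A4 applies: 20 + 2 = 22.
A5 applies (level before this adjustment is 22 ≥ 22, so +3): 22 + 3 = 25.
Final offense level: 25.
Criminal history: 13 prior points → Category C (10+).
Level 25 falls in the 25 band.
Grid: Level 25 × Category C = 60-71 months.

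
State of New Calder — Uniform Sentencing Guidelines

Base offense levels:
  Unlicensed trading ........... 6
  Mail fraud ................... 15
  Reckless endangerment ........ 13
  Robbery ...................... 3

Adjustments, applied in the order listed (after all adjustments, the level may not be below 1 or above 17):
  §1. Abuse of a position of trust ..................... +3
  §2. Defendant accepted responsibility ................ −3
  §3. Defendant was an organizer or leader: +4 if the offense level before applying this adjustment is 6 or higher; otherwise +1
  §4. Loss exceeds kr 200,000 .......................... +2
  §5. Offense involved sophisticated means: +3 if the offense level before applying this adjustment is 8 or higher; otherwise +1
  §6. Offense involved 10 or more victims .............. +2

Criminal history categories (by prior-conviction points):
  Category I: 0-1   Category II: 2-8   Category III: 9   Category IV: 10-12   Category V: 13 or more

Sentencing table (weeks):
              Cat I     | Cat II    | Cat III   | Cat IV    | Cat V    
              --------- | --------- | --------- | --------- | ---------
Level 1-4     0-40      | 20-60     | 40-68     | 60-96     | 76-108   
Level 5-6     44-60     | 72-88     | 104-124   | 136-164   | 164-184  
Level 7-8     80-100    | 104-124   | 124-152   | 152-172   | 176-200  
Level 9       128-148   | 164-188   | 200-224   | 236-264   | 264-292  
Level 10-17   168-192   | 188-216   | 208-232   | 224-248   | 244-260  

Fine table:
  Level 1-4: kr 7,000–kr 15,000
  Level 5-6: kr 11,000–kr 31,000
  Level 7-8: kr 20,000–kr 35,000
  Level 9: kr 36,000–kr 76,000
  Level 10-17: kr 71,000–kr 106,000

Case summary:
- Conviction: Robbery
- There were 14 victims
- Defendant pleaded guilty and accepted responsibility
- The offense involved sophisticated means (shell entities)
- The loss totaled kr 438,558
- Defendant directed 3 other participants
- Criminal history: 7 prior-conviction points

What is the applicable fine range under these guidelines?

kr 11,000–kr 31,000

Base offense level for robbery: 3.
§1 does not apply.
§2 applies: 3 − 3 = 0.
§3 applies (level before this adjustment is 0 < 6, so +1): 0 + 1 = 1.
§4 applies: 1 + 2 = 3.
§5 applies (level before this adjustment is 3 < 8, so +1): 3 + 1 = 4.
§6 applies: 4 + 2 = 6.
Final offense level: 6.
Level 6 falls in the 5-6 band.
Fine table: Level 5-6 → kr 11,000–kr 31,000.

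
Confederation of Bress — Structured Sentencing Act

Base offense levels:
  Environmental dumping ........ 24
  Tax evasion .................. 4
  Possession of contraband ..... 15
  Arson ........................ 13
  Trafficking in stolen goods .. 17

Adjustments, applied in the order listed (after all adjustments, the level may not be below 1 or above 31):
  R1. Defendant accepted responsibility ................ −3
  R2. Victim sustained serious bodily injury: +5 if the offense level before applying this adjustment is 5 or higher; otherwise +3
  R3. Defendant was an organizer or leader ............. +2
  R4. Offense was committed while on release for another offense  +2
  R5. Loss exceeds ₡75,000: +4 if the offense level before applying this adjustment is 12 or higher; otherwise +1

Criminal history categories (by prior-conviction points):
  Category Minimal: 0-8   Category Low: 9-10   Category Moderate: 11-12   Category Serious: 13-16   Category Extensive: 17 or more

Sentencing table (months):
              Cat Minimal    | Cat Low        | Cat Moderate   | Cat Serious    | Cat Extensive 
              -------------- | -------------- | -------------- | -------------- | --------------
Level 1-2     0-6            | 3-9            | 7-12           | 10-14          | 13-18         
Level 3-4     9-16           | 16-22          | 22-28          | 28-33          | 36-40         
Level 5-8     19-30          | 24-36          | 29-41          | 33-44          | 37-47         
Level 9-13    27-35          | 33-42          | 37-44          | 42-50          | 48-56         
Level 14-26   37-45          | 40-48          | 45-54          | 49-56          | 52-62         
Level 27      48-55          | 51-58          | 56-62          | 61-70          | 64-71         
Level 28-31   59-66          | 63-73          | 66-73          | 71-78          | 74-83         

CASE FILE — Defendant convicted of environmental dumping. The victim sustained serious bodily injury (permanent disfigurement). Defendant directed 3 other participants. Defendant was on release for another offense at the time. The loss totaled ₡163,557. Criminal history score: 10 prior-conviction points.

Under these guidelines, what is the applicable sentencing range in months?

Base offense level for environmental dumping: 24.
R1 does not apply.
R2 applies (level before this adjustment is 24 ≥ 5, so +5): 24 + 5 = 29.
R3 applies: 29 + 2 = 31.
R4 applies: 31 + 2 = 33.
R5 applies (level before this adjustment is 33 ≥ 12, so +4): 33 + 4 = 37.
Level 37 exceeds the maximum of 31; capped at 31.
Final offense level: 31.
Criminal history: 10 prior points → Category Low (9-10).
Level 31 falls in the 28-31 band.
Grid: Level 28-31 × Category Low = 63-73 months.

63-73 months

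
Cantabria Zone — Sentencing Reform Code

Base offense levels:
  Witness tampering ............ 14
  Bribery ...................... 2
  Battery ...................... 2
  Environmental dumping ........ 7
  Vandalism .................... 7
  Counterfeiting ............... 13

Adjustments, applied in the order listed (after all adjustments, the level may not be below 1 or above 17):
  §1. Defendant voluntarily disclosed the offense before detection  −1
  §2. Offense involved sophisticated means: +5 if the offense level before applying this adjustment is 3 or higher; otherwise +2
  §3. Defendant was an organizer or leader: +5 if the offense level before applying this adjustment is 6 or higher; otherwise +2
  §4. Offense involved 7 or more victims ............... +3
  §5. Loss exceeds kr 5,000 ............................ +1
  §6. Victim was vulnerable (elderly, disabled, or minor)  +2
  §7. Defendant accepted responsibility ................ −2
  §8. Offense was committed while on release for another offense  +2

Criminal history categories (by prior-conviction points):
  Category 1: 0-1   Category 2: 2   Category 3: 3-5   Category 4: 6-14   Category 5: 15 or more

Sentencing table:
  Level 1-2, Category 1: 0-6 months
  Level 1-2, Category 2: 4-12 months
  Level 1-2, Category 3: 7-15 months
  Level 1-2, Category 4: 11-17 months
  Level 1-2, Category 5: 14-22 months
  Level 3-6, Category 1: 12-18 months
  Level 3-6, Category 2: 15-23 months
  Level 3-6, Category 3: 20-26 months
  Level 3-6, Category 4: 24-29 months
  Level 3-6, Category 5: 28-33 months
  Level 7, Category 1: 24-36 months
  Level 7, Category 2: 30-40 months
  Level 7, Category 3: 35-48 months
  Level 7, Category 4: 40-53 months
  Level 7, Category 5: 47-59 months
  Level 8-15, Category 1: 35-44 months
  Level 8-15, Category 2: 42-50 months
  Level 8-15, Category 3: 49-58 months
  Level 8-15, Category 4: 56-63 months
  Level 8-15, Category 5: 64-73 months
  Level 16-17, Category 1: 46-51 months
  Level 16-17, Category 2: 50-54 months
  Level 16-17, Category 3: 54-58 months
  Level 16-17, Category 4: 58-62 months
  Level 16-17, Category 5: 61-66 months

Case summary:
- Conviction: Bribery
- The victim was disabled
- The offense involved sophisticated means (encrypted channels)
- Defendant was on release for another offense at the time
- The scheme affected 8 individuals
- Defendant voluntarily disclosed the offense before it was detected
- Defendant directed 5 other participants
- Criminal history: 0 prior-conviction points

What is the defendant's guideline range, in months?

Base offense level for bribery: 2.
§1 applies: 2 − 1 = 1.
§2 applies (level before this adjustment is 1 < 3, so +2): 1 + 2 = 3.
§3 applies (level before this adjustment is 3 < 6, so +2): 3 + 2 = 5.
§4 applies: 5 + 3 = 8.
§5 does not apply.
§6 applies: 8 + 2 = 10.
§8 applies: 10 + 2 = 12.
Final offense level: 12.
Criminal history: 0 prior points → Category 1 (0-1).
Level 12 falls in the 8-15 band.
Grid: Level 8-15 × Category 1 = 35-44 months.

35-44 months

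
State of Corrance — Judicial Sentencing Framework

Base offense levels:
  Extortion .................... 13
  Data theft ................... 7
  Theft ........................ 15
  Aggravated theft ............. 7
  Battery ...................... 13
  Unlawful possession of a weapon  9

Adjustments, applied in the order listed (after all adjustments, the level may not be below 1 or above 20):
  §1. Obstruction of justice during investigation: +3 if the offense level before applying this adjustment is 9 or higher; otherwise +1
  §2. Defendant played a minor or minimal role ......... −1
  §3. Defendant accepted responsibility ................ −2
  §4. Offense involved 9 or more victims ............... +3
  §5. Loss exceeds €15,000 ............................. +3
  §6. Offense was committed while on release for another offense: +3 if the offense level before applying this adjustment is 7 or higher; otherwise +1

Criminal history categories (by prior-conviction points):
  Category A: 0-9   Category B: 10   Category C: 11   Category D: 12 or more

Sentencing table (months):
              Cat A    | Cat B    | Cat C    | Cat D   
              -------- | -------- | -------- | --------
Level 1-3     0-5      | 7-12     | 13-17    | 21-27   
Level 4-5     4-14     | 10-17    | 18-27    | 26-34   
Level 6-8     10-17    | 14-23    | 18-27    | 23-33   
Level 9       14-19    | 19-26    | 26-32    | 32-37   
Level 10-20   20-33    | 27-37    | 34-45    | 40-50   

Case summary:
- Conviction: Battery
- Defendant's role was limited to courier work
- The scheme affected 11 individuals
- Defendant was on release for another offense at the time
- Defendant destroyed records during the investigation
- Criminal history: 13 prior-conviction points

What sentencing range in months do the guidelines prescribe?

40-50 months

Base offense level for battery: 13.
§1 applies (level before this adjustment is 13 ≥ 9, so +3): 13 + 3 = 16.
§2 applies: 16 − 1 = 15.
§3 does not apply.
§4 applies: 15 + 3 = 18.
§6 applies (level before this adjustment is 18 ≥ 7, so +3): 18 + 3 = 21.
Level 21 exceeds the maximum of 20; capped at 20.
Final offense level: 20.
Criminal history: 13 prior points → Category D (12+).
Level 20 falls in the 10-20 band.
Grid: Level 10-20 × Category D = 40-50 months.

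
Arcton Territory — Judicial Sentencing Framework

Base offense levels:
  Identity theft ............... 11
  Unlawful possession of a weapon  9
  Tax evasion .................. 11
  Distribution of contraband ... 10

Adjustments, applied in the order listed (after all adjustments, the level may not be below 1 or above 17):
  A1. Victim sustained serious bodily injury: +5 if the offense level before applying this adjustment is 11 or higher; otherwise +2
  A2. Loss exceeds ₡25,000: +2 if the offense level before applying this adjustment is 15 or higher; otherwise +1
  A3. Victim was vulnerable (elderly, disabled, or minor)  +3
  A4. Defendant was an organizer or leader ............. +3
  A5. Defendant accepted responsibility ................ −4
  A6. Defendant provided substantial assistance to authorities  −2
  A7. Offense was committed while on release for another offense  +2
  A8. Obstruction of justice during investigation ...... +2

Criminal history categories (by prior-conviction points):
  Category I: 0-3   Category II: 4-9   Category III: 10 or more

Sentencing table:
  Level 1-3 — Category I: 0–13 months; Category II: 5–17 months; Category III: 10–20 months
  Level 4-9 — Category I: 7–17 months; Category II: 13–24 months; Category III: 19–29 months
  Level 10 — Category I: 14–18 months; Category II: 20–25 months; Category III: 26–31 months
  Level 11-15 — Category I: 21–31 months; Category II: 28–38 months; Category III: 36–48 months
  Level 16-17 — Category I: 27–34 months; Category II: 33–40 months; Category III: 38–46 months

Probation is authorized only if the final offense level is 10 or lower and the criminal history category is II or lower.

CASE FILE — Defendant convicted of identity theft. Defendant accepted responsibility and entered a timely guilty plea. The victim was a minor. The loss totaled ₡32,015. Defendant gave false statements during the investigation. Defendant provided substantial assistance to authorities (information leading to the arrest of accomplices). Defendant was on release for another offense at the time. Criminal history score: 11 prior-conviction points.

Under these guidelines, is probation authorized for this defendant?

Base offense level for identity theft: 11.
A1 does not apply.
A2 applies (level before this adjustment is 11 < 15, so +1): 11 + 1 = 12.
A3 applies: 12 + 3 = 15.
A5 applies: 15 − 4 = 11.
A6 applies: 11 − 2 = 9.
A7 applies: 9 + 2 = 11.
A8 applies: 11 + 2 = 13.
Final offense level: 13.
Criminal history: 11 prior points → Category III (10+).
Level 13 falls in the 11-15 band.
Grid: Level 11-15 × Category III = 36-48 months.
Probation check: level 13 > 10 and category III > II → not eligible.

No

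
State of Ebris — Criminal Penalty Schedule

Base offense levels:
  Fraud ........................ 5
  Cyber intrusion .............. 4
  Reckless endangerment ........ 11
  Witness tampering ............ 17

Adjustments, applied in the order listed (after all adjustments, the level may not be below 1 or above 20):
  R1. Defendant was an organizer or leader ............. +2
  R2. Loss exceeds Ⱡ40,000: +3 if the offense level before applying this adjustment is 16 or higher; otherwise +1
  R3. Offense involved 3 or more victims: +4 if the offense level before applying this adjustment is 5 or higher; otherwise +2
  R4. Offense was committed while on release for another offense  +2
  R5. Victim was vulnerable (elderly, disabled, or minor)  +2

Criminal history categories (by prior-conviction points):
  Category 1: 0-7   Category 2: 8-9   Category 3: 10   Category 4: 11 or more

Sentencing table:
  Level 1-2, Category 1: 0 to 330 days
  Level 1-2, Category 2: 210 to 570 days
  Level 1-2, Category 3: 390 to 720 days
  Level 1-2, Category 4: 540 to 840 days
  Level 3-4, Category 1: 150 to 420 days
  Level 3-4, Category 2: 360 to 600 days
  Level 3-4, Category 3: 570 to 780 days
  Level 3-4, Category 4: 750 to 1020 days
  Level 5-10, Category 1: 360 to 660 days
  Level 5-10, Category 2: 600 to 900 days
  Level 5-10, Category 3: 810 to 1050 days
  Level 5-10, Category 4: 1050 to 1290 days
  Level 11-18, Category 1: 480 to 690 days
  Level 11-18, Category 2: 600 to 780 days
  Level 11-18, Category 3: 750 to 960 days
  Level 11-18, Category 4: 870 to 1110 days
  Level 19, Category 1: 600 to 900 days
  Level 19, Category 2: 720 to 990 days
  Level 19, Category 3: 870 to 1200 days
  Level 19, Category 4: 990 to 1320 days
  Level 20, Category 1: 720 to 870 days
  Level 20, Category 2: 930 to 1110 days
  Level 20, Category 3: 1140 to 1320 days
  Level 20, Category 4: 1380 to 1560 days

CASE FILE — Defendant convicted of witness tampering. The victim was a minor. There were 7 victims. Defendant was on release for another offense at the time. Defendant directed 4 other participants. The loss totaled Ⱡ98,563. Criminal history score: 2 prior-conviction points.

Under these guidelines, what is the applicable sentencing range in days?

720-870 days

Base offense level for witness tampering: 17.
R1 applies: 17 + 2 = 19.
R2 applies (level before this adjustment is 19 ≥ 16, so +3): 19 + 3 = 22.
R3 applies (level before this adjustment is 22 ≥ 5, so +4): 22 + 4 = 26.
R4 applies: 26 + 2 = 28.
R5 applies: 28 + 2 = 30.
Level 30 exceeds the maximum of 20; capped at 20.
Final offense level: 20.
Criminal history: 2 prior points → Category 1 (0-7).
Level 20 falls in the 20 band.
Grid: Level 20 × Category 1 = 720-870 days.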